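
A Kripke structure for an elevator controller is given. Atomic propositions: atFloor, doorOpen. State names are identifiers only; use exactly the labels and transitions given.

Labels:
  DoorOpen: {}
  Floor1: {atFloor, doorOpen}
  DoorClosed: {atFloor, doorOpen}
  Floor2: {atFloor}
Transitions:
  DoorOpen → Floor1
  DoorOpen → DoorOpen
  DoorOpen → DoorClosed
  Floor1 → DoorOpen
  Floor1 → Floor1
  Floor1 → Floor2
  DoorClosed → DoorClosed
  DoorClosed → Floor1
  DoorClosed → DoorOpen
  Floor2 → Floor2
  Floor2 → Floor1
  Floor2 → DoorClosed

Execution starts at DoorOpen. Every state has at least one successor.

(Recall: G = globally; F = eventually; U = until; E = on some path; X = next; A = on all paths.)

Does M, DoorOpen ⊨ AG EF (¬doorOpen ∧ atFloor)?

States satisfying EF (¬doorOpen ∧ atFloor): {DoorOpen, Floor1, DoorClosed, Floor2}.
States satisfying AG EF (¬doorOpen ∧ atFloor): {DoorOpen, Floor1, DoorClosed, Floor2}.
Every state reachable from DoorOpen satisfies EF (¬doorOpen ∧ atFloor).
DoorOpen ∈ Sat(AG EF (¬doorOpen ∧ atFloor)).

Satisfied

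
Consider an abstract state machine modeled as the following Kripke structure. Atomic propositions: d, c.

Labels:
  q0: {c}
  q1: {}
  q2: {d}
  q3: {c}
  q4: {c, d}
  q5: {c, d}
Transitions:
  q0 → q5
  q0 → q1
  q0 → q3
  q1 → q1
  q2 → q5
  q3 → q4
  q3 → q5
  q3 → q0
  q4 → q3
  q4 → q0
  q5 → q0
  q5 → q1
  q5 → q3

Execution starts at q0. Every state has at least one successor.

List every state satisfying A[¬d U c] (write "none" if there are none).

States satisfying ¬d: {q0, q1, q3}.
States satisfying c: {q0, q3, q4, q5}.
States satisfying A[¬d U c]: {q0, q3, q4, q5}.

{q0, q3, q4, q5}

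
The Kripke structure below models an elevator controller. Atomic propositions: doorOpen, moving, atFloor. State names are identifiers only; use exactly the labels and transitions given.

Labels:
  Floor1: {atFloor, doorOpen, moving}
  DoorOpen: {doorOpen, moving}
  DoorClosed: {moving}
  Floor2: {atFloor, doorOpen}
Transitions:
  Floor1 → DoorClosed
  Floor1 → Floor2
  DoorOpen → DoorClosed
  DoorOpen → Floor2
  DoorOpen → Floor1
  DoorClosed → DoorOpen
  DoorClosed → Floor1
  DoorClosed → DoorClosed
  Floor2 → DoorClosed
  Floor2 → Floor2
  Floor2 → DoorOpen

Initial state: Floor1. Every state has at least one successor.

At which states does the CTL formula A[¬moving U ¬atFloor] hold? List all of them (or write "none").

States satisfying ¬moving: {Floor2}.
States satisfying ¬atFloor: {DoorOpen, DoorClosed}.
States satisfying A[¬moving U ¬atFloor]: {DoorOpen, DoorClosed}.

{DoorOpen, DoorClosed}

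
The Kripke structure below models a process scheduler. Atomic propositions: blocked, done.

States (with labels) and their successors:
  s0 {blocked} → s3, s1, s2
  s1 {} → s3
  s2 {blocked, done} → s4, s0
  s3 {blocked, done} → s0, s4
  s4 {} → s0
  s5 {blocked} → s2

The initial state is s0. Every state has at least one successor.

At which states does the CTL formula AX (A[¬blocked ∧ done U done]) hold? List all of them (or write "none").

{s1, s5}

States satisfying A[¬blocked ∧ done U done]: {s2, s3}.
States satisfying AX (A[¬blocked ∧ done U done]): {s1, s5}.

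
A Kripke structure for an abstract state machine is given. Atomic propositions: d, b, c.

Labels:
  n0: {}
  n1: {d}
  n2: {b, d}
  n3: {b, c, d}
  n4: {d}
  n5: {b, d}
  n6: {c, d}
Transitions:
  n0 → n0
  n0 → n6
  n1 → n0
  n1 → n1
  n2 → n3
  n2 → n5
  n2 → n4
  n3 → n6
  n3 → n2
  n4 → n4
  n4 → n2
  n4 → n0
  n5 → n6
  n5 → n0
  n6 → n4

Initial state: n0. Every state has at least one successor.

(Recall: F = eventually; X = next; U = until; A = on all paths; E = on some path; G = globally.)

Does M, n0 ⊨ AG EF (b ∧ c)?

Satisfied

States satisfying EF (b ∧ c): {n0, n1, n2, n3, n4, n5, n6}.
States satisfying AG EF (b ∧ c): {n0, n1, n2, n3, n4, n5, n6}.
Every state reachable from n0 satisfies EF (b ∧ c).
n0 ∈ Sat(AG EF (b ∧ c)).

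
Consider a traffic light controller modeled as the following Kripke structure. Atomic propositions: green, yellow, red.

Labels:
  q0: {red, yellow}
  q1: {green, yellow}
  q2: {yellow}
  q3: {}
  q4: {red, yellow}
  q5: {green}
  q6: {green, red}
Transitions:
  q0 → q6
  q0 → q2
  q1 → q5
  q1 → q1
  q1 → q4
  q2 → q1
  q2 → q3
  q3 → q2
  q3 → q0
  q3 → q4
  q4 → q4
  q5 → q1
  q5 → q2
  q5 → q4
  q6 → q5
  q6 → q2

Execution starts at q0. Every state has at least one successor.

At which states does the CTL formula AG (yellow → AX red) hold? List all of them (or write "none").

States satisfying yellow → AX red: {q3, q4, q5, q6}.
States satisfying AG (yellow → AX red): {q4}.

{q4}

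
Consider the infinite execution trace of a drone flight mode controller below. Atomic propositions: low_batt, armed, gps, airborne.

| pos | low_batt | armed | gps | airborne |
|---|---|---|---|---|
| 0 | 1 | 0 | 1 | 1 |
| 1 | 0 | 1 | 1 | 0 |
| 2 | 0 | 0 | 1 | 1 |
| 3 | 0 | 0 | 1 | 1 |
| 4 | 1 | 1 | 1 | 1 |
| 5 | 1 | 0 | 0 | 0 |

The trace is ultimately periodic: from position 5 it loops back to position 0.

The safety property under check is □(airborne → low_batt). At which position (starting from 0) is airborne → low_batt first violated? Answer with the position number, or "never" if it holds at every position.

Check airborne → low_batt at each position in order: 0 ✓, 1 ✓.
At position 2 the labels are {airborne, gps}, so airborne → low_batt is false there. This is the first violation.

2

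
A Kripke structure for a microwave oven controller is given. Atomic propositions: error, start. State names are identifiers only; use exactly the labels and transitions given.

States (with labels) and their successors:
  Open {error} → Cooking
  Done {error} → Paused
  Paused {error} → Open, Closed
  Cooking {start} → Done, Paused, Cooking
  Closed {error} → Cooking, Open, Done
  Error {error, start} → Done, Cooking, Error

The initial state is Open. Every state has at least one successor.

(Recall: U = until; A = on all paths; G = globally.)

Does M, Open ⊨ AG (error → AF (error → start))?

Does not hold

States satisfying error → AF (error → start): {Open, Cooking, Error}.
States satisfying AG (error → AF (error → start)): ∅.
Closed is reachable from Open and violates error → AF (error → start), so AG fails at Open.
Open ∉ Sat(AG (error → AF (error → start))).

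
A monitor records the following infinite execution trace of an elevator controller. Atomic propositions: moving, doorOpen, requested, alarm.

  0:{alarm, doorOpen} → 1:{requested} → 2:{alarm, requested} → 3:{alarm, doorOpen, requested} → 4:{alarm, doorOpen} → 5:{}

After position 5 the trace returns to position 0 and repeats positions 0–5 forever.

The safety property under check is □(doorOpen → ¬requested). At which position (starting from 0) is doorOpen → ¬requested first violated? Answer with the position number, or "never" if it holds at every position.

3

Check doorOpen → ¬requested at each position in order: 0 ✓, 1 ✓, 2 ✓.
At position 3 the labels are {alarm, doorOpen, requested}, so doorOpen → ¬requested is false there. This is the first violation.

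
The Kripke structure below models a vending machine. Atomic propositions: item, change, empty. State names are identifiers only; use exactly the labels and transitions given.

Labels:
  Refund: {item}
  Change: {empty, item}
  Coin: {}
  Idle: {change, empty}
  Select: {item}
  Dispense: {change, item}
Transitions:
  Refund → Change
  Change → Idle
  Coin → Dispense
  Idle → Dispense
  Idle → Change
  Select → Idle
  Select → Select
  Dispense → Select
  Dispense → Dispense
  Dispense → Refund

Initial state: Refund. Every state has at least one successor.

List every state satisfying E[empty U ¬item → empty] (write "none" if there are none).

States satisfying empty: {Change, Idle}.
States satisfying ¬item → empty: {Refund, Change, Idle, Select, Dispense}.
States satisfying E[empty U ¬item → empty]: {Refund, Change, Idle, Select, Dispense}.

{Refund, Change, Idle, Select, Dispense}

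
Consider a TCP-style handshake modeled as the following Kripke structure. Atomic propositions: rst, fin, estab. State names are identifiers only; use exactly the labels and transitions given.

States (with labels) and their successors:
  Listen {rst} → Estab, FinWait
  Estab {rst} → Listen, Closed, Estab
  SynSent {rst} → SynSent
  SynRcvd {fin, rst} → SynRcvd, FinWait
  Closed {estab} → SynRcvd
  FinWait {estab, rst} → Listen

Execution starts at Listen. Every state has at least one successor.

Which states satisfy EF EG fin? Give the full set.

{Listen, Estab, SynRcvd, Closed, FinWait}

States satisfying EG fin: {SynRcvd}.
States satisfying EF EG fin: {Listen, Estab, SynRcvd, Closed, FinWait}.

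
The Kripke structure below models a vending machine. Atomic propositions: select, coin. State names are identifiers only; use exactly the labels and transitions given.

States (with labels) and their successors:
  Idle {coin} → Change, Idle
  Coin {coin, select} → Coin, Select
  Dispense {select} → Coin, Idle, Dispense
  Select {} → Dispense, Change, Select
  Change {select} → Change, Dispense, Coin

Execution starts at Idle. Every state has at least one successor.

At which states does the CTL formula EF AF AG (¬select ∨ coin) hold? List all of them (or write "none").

none

States satisfying AF AG (¬select ∨ coin): ∅.
States satisfying EF AF AG (¬select ∨ coin): ∅.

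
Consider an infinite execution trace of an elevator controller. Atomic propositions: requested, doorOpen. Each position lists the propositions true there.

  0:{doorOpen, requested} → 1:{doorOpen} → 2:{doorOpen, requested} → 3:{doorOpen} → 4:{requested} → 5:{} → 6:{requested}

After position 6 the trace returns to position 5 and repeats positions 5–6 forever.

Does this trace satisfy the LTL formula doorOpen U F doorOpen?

Walking from position 0: F doorOpen first holds at position 0, and doorOpen holds at every earlier position along the way, so doorOpen U F doorOpen holds.

Yes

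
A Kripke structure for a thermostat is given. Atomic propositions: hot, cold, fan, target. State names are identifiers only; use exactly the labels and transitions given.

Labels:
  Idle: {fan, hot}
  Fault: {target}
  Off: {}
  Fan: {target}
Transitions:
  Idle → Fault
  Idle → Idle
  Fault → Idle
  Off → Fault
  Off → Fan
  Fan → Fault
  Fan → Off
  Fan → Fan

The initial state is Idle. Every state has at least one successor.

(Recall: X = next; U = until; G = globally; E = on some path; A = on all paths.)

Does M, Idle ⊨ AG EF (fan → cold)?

Holds

States satisfying EF (fan → cold): {Idle, Fault, Off, Fan}.
States satisfying AG EF (fan → cold): {Idle, Fault, Off, Fan}.
Every state reachable from Idle satisfies EF (fan → cold).
Idle ∈ Sat(AG EF (fan → cold)).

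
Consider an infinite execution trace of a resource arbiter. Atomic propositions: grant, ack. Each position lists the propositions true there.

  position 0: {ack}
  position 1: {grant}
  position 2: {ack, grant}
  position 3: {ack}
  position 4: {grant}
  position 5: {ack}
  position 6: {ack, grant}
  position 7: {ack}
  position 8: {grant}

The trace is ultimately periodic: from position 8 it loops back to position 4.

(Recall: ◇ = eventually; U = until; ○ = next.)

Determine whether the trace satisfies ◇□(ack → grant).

Violated

□(ack → grant) is false at every position 0..8, so it never becomes true and ◇□(ack → grant) fails.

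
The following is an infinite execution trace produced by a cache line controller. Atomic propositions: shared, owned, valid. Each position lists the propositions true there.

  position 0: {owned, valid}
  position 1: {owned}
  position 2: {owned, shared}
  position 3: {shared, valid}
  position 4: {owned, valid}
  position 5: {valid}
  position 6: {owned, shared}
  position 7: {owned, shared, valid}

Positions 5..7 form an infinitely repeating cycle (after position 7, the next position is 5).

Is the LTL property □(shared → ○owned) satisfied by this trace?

shared → ○owned must hold at every position from 0 onward. It fails at position 2, so □(shared → ○owned) is false.
Positions where shared holds: 2, 3, 6, 7.
Check ○owned at each: 2→fails, 3→ok, 6→ok, 7→fails.

Violated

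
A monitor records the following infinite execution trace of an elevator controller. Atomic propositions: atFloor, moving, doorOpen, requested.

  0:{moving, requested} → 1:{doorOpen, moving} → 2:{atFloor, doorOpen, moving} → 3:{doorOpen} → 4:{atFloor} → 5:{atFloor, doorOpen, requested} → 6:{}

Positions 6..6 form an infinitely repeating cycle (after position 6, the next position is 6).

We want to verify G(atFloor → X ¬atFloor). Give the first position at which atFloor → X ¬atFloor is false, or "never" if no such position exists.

Check atFloor → X ¬atFloor at each position in order: 0 ✓, 1 ✓, 2 ✓, 3 ✓.
At position 4 the labels are {atFloor} and the next position 5 has {atFloor, doorOpen, requested}, so atFloor → X ¬atFloor is false there. This is the first violation.

4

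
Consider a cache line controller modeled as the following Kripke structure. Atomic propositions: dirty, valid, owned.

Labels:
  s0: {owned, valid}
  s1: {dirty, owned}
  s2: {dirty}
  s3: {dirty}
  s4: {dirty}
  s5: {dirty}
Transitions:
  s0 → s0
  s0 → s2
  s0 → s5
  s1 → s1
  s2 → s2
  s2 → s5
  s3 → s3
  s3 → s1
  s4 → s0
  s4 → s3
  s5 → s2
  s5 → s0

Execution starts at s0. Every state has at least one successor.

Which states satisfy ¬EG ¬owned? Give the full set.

States satisfying ¬owned: {s2, s3, s4, s5}.
States satisfying EG ¬owned: {s2, s3, s4, s5}.
States satisfying ¬EG ¬owned: {s0, s1}.

{s0, s1}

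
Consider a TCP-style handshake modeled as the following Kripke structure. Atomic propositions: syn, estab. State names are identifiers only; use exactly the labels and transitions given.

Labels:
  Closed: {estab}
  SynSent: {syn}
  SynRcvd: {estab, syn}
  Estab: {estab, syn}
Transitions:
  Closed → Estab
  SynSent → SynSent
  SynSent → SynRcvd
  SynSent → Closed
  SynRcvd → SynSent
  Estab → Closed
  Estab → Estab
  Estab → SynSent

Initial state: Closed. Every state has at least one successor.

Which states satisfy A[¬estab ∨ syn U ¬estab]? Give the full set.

States satisfying ¬estab ∨ syn: {SynSent, SynRcvd, Estab}.
States satisfying ¬estab: {SynSent}.
States satisfying A[¬estab ∨ syn U ¬estab]: {SynSent, SynRcvd}.

{SynSent, SynRcvd}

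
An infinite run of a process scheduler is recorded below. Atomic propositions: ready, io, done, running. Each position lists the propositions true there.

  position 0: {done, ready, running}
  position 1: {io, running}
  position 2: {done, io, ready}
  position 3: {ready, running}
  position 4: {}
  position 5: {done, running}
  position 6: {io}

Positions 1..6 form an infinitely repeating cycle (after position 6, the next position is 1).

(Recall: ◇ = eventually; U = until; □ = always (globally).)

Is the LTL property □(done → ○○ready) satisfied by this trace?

done → ○○ready must hold at every position from 0 onward. It fails at position 2, so □(done → ○○ready) is false.
Positions where done holds: 0, 2, 5.
Check ○○ready at each: 0→ok, 2→fails, 5→fails.

Violated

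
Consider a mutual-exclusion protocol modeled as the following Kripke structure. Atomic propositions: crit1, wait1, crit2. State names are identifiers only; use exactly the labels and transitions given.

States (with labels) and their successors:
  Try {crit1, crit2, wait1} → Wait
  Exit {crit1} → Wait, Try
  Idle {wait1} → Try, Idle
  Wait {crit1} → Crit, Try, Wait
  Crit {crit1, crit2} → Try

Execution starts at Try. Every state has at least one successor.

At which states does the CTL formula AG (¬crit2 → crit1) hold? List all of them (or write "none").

{Try, Exit, Wait, Crit}

States satisfying ¬crit2 → crit1: {Try, Exit, Wait, Crit}.
States satisfying AG (¬crit2 → crit1): {Try, Exit, Wait, Crit}.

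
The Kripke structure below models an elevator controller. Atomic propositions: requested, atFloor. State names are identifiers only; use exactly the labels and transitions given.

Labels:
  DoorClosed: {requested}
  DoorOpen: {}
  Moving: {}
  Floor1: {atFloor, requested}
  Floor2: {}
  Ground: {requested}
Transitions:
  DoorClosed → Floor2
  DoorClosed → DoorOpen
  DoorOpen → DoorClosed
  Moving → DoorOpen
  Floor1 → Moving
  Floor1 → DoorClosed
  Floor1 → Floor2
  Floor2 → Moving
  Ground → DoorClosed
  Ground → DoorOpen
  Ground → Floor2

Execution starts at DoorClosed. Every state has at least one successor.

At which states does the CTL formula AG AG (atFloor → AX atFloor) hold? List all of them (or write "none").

States satisfying AG (atFloor → AX atFloor): {DoorClosed, DoorOpen, Moving, Floor2, Ground}.
States satisfying AG AG (atFloor → AX atFloor): {DoorClosed, DoorOpen, Moving, Floor2, Ground}.

{DoorClosed, DoorOpen, Moving, Floor2, Ground}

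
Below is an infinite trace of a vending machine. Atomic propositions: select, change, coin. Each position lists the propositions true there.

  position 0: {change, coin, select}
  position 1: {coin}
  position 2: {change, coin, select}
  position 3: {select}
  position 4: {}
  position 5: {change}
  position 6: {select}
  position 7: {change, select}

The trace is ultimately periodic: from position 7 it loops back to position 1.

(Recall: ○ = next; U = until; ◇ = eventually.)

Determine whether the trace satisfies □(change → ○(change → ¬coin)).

Holds

change → ○(change → ¬coin) holds at every position 0..7, and those are all positions ever visited, so □(change → ○(change → ¬coin)) holds.
Positions where change holds: 0, 2, 5, 7.
Check ○(change → ¬coin) at each: 0→ok, 2→ok, 5→ok, 7→ok.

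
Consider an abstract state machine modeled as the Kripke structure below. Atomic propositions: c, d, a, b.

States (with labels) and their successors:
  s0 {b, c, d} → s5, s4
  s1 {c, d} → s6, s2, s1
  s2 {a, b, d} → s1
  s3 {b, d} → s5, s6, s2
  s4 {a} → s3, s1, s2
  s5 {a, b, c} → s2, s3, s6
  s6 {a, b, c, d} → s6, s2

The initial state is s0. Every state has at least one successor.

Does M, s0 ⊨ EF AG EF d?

Holds

States satisfying AG EF d: {s0, s1, s2, s3, s4, s5, s6}.
States satisfying EF AG EF d: {s0, s1, s2, s3, s4, s5, s6}.
Some path from s0 reaches a state where AG EF d holds.
s0 ∈ Sat(EF AG EF d).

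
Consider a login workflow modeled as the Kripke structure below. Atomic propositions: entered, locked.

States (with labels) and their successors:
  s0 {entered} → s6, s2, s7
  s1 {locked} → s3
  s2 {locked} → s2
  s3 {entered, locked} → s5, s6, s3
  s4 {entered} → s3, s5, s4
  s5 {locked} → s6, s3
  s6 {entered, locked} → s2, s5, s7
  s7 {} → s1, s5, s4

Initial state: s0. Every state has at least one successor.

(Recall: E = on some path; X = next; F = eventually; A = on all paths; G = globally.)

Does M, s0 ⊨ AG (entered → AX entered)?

States satisfying entered → AX entered: {s1, s2, s5, s7}.
States satisfying AG (entered → AX entered): {s2}.
s0 is reachable from s0 and violates entered → AX entered, so AG fails at s0.
s0 ∉ Sat(AG (entered → AX entered)).

No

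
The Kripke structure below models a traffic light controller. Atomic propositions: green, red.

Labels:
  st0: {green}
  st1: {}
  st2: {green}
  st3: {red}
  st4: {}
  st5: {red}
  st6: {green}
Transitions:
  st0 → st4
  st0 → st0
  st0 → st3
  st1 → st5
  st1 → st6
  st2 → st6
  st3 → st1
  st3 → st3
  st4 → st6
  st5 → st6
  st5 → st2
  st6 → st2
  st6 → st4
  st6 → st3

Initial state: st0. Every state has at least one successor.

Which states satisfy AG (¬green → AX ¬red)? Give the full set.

none

States satisfying ¬green → AX ¬red: {st0, st2, st4, st5, st6}.
States satisfying AG (¬green → AX ¬red): ∅.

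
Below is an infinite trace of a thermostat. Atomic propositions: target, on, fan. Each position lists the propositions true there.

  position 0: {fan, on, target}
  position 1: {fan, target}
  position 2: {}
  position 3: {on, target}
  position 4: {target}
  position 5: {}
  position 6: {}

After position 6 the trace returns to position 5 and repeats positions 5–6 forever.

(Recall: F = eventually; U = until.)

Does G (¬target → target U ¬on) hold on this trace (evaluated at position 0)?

Satisfied

¬target → target U ¬on holds at every position 0..6, and those are all positions ever visited, so G (¬target → target U ¬on) holds.
Positions where ¬target holds: 2, 5, 6.
Check target U ¬on at each: 2→ok, 5→ok, 6→ok.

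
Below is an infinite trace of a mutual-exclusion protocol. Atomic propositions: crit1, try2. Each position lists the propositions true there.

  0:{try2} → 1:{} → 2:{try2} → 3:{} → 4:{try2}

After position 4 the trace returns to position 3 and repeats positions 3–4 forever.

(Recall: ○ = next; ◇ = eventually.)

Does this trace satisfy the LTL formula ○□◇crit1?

Does not hold

The position after 0 is 1; □◇crit1 is false there.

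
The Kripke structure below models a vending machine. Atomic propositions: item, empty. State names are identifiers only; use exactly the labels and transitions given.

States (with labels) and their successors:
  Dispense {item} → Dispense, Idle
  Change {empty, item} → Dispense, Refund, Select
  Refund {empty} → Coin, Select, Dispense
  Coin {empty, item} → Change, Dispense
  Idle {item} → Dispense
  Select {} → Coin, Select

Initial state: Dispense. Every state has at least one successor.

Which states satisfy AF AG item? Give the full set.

{Dispense, Idle}

States satisfying AG item: {Dispense, Idle}.
States satisfying AF AG item: {Dispense, Idle}.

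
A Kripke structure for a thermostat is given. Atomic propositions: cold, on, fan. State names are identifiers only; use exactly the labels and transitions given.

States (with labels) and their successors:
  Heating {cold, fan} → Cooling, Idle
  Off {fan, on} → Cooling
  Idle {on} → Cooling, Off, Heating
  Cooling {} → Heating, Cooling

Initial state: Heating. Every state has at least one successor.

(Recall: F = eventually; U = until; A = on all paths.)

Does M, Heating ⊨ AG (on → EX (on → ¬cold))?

States satisfying on → EX (on → ¬cold): {Heating, Off, Idle, Cooling}.
States satisfying AG (on → EX (on → ¬cold)): {Heating, Off, Idle, Cooling}.
Every state reachable from Heating satisfies on → EX (on → ¬cold).
Heating ∈ Sat(AG (on → EX (on → ¬cold))).

Holds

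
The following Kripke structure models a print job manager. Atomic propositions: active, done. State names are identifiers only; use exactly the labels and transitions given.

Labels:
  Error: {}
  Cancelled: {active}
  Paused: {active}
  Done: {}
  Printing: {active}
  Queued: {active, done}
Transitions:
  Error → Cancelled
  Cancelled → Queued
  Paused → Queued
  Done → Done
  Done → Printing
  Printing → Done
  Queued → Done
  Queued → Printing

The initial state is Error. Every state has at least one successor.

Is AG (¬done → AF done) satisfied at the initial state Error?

Violated

States satisfying ¬done → AF done: {Error, Cancelled, Paused, Queued}.
States satisfying AG (¬done → AF done): ∅.
Done is reachable from Error and violates ¬done → AF done, so AG fails at Error.
Error ∉ Sat(AG (¬done → AF done)).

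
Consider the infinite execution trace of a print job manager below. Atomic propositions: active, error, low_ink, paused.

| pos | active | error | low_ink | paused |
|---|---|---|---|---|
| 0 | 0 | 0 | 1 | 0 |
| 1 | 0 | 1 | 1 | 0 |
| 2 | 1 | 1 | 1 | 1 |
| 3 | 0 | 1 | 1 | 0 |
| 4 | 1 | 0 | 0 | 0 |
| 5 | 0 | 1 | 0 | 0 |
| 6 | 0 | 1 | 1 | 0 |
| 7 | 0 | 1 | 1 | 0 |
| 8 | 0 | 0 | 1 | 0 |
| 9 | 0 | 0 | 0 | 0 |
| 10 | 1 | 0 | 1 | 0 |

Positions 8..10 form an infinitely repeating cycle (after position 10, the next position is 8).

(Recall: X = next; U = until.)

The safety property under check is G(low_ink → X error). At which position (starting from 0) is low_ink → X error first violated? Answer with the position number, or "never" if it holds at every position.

Check low_ink → X error at each position in order: 0 ✓, 1 ✓, 2 ✓.
At position 3 the labels are {error, low_ink} and the next position 4 has {active}, so low_ink → X error is false there. This is the first violation.

3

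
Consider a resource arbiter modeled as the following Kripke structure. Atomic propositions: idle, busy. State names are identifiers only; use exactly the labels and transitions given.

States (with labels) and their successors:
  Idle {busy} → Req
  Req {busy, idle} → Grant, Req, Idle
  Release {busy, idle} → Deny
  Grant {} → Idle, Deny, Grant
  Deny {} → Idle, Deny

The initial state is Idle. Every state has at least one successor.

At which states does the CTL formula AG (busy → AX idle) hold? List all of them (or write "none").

none

States satisfying busy → AX idle: {Idle, Grant, Deny}.
States satisfying AG (busy → AX idle): ∅.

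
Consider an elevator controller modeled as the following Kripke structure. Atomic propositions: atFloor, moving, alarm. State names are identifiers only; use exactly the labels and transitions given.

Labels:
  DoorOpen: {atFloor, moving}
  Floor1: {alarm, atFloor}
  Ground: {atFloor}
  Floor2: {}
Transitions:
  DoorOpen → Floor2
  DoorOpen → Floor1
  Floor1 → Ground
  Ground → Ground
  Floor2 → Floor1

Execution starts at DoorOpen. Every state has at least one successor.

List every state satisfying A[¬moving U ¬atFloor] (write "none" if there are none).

States satisfying ¬moving: {Floor1, Ground, Floor2}.
States satisfying ¬atFloor: {Floor2}.
States satisfying A[¬moving U ¬atFloor]: {Floor2}.

{Floor2}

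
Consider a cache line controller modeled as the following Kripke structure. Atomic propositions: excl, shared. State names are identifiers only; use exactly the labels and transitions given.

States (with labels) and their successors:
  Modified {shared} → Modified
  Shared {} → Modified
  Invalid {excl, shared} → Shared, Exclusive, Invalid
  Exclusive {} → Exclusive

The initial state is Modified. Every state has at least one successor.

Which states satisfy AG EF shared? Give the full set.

{Modified, Shared}

States satisfying EF shared: {Modified, Shared, Invalid}.
States satisfying AG EF shared: {Modified, Shared}.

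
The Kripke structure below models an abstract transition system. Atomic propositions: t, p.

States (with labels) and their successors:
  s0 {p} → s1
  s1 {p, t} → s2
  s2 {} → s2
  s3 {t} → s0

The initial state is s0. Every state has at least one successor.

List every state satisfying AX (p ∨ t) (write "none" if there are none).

States satisfying p ∨ t: {s0, s1, s3}.
States satisfying AX (p ∨ t): {s0, s3}.

{s0, s3}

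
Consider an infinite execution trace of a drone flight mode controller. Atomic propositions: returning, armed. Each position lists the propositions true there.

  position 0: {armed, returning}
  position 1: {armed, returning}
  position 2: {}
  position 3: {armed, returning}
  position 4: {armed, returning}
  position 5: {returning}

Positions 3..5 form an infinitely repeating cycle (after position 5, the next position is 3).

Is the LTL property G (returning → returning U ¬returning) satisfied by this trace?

returning → returning U ¬returning must hold at every position from 0 onward. It fails at position 3, so G (returning → returning U ¬returning) is false.
Positions where returning holds: 0, 1, 3, 4, 5.
Check returning U ¬returning at each: 0→ok, 1→ok, 3→fails, 4→fails, 5→fails.

Does not hold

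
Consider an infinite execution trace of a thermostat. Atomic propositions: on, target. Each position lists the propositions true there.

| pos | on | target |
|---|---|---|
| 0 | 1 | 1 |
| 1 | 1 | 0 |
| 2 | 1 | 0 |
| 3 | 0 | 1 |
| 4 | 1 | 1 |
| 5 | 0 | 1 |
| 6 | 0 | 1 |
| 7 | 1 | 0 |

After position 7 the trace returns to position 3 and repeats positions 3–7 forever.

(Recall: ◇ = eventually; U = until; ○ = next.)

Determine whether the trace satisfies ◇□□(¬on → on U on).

□□(¬on → on U on) is false at every position 0..7, so it never becomes true and ◇□□(¬on → on U on) fails.

Violated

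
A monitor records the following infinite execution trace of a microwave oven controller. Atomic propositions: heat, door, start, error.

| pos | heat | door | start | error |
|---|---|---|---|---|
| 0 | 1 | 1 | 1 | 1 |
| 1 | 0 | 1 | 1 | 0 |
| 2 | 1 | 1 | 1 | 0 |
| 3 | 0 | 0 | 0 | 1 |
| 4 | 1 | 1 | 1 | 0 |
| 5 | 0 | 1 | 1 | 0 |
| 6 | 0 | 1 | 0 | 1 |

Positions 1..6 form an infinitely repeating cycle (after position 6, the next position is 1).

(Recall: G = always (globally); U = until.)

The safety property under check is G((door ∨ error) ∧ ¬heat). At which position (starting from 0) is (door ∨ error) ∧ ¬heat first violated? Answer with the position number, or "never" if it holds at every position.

At position 0 the labels are {door, error, heat, start}, so (door ∨ error) ∧ ¬heat is false there. This is the first violation.

0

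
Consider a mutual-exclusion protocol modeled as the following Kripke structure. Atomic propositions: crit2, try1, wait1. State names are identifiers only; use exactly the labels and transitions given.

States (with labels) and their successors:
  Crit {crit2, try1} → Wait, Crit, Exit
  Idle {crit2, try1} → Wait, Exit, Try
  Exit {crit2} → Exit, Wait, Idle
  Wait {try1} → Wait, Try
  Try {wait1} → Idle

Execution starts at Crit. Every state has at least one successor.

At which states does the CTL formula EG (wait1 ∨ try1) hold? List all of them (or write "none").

{Crit, Idle, Wait, Try}

States satisfying wait1 ∨ try1: {Crit, Idle, Wait, Try}.
States satisfying EG (wait1 ∨ try1): {Crit, Idle, Wait, Try}.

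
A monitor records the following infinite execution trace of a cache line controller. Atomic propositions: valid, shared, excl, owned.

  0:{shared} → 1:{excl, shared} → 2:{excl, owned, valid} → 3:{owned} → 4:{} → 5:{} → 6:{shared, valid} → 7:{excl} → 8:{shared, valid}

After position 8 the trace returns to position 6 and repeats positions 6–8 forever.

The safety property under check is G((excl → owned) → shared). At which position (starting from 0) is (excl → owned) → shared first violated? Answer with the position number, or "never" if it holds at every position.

Check (excl → owned) → shared at each position in order: 0 ✓, 1 ✓.
At position 2 the labels are {excl, owned, valid}, so (excl → owned) → shared is false there. This is the first violation.

2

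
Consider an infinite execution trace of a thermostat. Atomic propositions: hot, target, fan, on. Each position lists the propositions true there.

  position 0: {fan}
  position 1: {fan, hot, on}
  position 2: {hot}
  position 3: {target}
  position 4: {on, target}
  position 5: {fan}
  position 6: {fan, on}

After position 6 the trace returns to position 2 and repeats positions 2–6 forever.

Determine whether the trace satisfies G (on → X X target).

Violated

on → X X target must hold at every position from 0 onward. It fails at position 4, so G (on → X X target) is false.
Positions where on holds: 1, 4, 6.
Check X X target at each: 1→ok, 4→fails, 6→ok.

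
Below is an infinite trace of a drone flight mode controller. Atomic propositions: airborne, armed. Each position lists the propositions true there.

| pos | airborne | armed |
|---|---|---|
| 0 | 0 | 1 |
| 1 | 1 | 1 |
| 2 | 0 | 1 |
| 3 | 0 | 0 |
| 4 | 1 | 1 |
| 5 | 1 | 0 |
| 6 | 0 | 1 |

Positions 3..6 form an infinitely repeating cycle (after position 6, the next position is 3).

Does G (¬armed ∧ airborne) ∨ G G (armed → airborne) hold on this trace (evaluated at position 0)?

¬armed ∧ airborne must hold at every position from 0 onward. It fails at position 0, so G (¬armed ∧ airborne) is false.
G (armed → airborne) must hold at every position from 0 onward. It fails at position 0, so G G (armed → airborne) is false.
At position 0: G (¬armed ∧ airborne) is false; G G (armed → airborne) is false; so G (¬armed ∧ airborne) ∨ G G (armed → airborne) is false.

No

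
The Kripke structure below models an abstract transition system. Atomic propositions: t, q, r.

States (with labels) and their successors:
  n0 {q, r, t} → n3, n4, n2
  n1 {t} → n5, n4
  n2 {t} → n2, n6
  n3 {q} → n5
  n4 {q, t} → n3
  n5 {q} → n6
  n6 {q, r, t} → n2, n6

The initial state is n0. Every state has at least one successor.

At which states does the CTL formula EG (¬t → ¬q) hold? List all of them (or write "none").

{n0, n2, n6}

States satisfying ¬t → ¬q: {n0, n1, n2, n4, n6}.
States satisfying EG (¬t → ¬q): {n0, n2, n6}.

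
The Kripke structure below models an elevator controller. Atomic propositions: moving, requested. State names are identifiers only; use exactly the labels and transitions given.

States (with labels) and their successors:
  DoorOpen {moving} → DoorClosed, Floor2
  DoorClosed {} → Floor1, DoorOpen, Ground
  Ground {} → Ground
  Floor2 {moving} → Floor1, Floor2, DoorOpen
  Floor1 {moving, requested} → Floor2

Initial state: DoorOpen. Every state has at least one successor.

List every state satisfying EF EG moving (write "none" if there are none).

{DoorOpen, DoorClosed, Floor2, Floor1}

States satisfying EG moving: {DoorOpen, Floor2, Floor1}.
States satisfying EF EG moving: {DoorOpen, DoorClosed, Floor2, Floor1}.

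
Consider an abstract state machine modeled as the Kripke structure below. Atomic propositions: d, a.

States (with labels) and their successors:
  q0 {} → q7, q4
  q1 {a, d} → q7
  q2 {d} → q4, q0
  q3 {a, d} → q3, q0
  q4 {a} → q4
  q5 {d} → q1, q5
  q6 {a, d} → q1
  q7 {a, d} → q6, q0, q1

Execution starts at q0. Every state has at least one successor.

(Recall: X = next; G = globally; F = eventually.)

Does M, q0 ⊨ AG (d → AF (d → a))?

States satisfying d → AF (d → a): {q0, q1, q2, q3, q4, q6, q7}.
States satisfying AG (d → AF (d → a)): {q0, q1, q2, q3, q4, q6, q7}.
Every state reachable from q0 satisfies d → AF (d → a).
q0 ∈ Sat(AG (d → AF (d → a))).

Holds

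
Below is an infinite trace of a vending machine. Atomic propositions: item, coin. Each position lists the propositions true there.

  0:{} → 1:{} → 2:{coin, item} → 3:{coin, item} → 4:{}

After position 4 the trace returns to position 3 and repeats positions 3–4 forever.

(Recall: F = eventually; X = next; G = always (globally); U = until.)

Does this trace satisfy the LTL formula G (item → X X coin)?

item → X X coin must hold at every position from 0 onward. It fails at position 2, so G (item → X X coin) is false.
Positions where item holds: 2, 3.
Check X X coin at each: 2→fails, 3→ok.

No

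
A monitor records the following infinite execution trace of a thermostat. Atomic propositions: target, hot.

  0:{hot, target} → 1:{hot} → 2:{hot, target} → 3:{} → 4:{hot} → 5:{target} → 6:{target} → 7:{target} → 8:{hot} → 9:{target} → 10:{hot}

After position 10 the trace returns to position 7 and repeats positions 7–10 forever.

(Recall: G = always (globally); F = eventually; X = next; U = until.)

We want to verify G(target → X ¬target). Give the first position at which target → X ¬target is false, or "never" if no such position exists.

Check target → X ¬target at each position in order: 0 ✓, 1 ✓, 2 ✓, 3 ✓, 4 ✓.
At position 5 the labels are {target} and the next position 6 has {target}, so target → X ¬target is false there. This is the first violation.

5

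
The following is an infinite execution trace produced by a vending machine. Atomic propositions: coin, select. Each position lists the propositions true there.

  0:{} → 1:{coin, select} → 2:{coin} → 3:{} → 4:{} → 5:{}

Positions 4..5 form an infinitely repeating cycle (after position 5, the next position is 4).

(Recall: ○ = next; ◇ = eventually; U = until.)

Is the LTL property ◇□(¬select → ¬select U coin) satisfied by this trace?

No

□(¬select → ¬select U coin) is false at every position 0..5, so it never becomes true and ◇□(¬select → ¬select U coin) fails.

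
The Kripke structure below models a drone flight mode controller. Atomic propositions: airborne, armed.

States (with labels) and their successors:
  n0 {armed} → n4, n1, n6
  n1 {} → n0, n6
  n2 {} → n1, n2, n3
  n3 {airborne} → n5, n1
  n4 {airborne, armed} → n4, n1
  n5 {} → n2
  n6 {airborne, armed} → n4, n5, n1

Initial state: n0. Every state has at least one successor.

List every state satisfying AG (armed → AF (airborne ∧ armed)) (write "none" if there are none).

none

States satisfying armed → AF (airborne ∧ armed): {n1, n2, n3, n4, n5, n6}.
States satisfying AG (armed → AF (airborne ∧ armed)): ∅.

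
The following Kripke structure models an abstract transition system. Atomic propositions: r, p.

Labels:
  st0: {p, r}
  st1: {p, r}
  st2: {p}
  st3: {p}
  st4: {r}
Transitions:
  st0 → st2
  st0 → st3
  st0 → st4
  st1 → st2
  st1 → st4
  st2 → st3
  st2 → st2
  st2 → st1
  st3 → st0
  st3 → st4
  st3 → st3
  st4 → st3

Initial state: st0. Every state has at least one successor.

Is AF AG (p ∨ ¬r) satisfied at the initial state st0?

No

States satisfying AG (p ∨ ¬r): ∅.
States satisfying AF AG (p ∨ ¬r): ∅.
There is a path from st0 along which AG (p ∨ ¬r) never holds.
st0 ∉ Sat(AF AG (p ∨ ¬r)).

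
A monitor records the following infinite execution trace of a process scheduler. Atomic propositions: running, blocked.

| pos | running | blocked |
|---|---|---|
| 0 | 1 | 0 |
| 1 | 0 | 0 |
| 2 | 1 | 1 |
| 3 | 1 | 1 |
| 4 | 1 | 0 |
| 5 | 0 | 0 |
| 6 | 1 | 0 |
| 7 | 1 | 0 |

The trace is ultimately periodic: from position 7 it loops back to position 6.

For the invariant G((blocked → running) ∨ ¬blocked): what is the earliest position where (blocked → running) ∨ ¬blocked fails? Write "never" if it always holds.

(blocked → running) ∨ ¬blocked holds at every position 0..7, and those are all the positions the trace ever visits, so the invariant G((blocked → running) ∨ ¬blocked) is never violated.

never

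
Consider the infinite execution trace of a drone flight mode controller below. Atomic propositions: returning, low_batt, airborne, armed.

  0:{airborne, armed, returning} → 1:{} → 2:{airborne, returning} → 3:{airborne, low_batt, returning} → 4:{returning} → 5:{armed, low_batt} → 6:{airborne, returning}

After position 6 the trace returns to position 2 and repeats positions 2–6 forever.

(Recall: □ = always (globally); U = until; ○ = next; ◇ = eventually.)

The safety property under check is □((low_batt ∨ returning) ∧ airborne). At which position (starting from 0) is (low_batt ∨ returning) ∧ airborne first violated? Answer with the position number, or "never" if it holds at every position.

Check (low_batt ∨ returning) ∧ airborne at each position in order: 0 ✓.
At position 1 the labels are {}, so (low_batt ∨ returning) ∧ airborne is false there. This is the first violation.

1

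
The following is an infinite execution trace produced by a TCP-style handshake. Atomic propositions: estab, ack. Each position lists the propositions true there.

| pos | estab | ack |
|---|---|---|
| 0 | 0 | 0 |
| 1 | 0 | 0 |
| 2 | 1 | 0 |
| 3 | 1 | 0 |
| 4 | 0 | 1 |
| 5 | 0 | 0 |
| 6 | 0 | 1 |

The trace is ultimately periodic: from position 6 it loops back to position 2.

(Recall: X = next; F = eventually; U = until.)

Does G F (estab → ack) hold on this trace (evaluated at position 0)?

Holds

F (estab → ack) holds at every position 0..6, and those are all positions ever visited, so G F (estab → ack) holds.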